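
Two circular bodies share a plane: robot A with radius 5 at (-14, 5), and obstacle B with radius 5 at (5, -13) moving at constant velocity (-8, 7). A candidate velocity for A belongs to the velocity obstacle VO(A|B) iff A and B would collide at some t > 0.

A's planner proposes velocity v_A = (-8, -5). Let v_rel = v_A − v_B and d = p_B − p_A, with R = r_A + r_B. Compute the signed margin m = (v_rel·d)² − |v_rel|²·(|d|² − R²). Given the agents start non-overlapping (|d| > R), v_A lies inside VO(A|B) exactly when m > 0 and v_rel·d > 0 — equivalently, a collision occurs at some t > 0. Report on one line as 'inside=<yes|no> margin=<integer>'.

d = (19, -18),  |d|² = 685;  R = 5+5 = 10,  c = 685−10² = 585
v_rel = (0, -12),  |v_rel|² = 144;  v_rel·d = (0)·(19) + (-12)·(-18) = 216
144·t² − 432·t + 585 = 0  ⇒  m = 216² − 144·585 = -37584
m = -37584 < 0,  v_rel·d = 216 > 0  ⇒  outside

inside=no margin=-37584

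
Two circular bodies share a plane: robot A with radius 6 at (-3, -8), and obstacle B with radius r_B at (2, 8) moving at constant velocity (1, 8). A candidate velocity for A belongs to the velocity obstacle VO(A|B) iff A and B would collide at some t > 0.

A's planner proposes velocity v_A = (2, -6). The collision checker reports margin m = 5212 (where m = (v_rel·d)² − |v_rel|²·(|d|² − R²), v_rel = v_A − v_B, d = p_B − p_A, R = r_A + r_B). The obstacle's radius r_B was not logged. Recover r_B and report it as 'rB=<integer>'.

m = 5212
d = (5, 16);  v_rel = (1, -14),  |v_rel|² = 197
v_rel×d = (1)·(16) − (-14)·(5) = 86
since m = R²·197 − 86²:  R² = (7396 + 5212) / 197 = 64
R = √64 = 8  ⇒  r_B = 8 − 6 = 2

rB=2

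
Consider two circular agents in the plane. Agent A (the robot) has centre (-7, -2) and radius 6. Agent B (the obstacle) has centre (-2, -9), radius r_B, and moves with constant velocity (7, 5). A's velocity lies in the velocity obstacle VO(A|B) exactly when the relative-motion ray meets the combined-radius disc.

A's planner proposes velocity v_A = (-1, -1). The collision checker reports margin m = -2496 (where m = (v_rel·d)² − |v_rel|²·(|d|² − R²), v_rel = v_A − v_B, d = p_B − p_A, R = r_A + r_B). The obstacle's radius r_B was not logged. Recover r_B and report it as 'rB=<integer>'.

m = -2496
d = (5, -7);  v_rel = (-8, -6),  |v_rel|² = 100
v_rel×d = (-8)·(-7) − (-6)·(5) = 86
since m = R²·100 − 86²:  R² = (7396 + -2496) / 100 = 49
R = √49 = 7  ⇒  r_B = 7 − 6 = 1

rB=1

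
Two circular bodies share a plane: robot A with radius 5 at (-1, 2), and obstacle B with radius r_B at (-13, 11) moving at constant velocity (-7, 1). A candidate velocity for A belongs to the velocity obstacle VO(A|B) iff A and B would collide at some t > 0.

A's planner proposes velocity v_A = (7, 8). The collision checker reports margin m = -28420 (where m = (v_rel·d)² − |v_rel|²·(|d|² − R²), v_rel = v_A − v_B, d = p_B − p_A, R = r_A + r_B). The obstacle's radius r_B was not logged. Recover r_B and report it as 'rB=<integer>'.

m = -28420
d = (-12, 9);  v_rel = (14, 7),  |v_rel|² = 245
v_rel×d = (14)·(9) − (7)·(-12) = 210
since m = R²·245 − 210²:  R² = (44100 + -28420) / 245 = 64
R = √64 = 8  ⇒  r_B = 8 − 5 = 3

rB=3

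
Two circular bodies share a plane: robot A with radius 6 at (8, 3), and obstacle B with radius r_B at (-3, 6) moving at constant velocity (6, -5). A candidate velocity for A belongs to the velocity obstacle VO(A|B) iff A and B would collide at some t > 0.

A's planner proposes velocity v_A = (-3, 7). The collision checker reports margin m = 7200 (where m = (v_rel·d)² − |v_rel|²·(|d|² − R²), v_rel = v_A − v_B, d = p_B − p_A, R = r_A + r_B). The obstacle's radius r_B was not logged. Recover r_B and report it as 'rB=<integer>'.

m = 7200
d = (-11, 3);  v_rel = (-9, 12),  |v_rel|² = 225
v_rel×d = (-9)·(3) − (12)·(-11) = 105
since m = R²·225 − 105²:  R² = (11025 + 7200) / 225 = 81
R = √81 = 9  ⇒  r_B = 9 − 6 = 3

rB=3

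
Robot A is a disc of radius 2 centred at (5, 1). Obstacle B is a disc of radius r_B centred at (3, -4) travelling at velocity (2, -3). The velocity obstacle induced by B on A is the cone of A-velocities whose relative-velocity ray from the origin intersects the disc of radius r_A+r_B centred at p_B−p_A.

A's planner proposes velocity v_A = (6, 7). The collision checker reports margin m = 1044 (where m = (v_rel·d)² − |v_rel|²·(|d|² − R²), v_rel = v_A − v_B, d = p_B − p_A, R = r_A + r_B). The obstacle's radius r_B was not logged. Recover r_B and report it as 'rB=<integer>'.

m = 1044
d = (-2, -5);  v_rel = (4, 10),  |v_rel|² = 116
v_rel×d = (4)·(-5) − (10)·(-2) = 0
since m = R²·116 − 0²:  R² = (0 + 1044) / 116 = 9
R = √9 = 3  ⇒  r_B = 3 − 2 = 1

rB=1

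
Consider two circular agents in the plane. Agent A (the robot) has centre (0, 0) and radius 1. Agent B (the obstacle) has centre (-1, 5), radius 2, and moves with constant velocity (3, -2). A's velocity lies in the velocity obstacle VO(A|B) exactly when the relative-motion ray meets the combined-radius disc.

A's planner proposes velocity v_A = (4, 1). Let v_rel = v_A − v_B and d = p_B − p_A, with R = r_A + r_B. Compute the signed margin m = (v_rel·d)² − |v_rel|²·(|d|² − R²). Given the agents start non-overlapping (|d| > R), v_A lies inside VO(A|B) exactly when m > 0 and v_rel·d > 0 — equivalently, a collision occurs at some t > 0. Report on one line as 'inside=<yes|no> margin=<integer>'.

d = (-1, 5),  |d|² = 26;  R = 1+2 = 3,  c = 26−3² = 17
v_rel = (1, 3),  |v_rel|² = 10;  v_rel·d = (1)·(-1) + (3)·(5) = 14
10·t² − 28·t + 17 = 0  ⇒  m = 14² − 10·17 = 26
m = 26 > 0,  v_rel·d = 14 > 0  ⇒  inside

inside=yes margin=26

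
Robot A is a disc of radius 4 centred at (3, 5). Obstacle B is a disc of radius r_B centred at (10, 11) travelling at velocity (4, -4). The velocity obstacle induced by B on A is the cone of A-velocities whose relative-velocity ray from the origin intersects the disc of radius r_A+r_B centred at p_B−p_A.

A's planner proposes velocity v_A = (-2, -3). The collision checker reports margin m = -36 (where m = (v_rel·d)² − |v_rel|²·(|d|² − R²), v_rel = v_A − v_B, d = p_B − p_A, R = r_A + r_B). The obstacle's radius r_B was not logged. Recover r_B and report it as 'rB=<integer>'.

m = -36
d = (7, 6);  v_rel = (-6, 1),  |v_rel|² = 37
v_rel×d = (-6)·(6) − (1)·(7) = -43
since m = R²·37 − (-43)²:  R² = (1849 + -36) / 37 = 49
R = √49 = 7  ⇒  r_B = 7 − 4 = 3

rB=3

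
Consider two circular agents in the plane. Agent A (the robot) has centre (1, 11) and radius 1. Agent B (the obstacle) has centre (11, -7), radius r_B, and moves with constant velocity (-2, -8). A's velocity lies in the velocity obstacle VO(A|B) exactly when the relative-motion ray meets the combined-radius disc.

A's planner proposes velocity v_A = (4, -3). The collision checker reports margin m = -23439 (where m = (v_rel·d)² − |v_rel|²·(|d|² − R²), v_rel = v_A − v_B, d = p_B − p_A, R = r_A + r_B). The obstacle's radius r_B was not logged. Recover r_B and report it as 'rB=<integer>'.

m = -23439
d = (10, -18);  v_rel = (6, 5),  |v_rel|² = 61
v_rel×d = (6)·(-18) − (5)·(10) = -158
since m = R²·61 − (-158)²:  R² = (24964 + -23439) / 61 = 25
R = √25 = 5  ⇒  r_B = 5 − 1 = 4

rB=4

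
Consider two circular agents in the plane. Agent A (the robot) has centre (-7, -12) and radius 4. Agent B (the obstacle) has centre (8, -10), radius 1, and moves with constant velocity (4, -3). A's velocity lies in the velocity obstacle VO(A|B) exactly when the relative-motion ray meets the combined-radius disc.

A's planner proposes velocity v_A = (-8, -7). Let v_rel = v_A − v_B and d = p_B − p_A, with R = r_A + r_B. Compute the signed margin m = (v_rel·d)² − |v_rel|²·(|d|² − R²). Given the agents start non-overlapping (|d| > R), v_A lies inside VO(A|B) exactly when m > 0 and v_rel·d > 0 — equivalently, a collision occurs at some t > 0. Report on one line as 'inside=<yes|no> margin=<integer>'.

d = (15, 2),  |d|² = 229;  R = 4+1 = 5,  c = 229−5² = 204
v_rel = (-12, -4),  |v_rel|² = 160;  v_rel·d = (-12)·(15) + (-4)·(2) = -188
160·t² + 376·t + 204 = 0  ⇒  m = (-188)² − 160·204 = 2704
m = 2704 > 0,  v_rel·d = -188 < 0  ⇒  outside

inside=no margin=2704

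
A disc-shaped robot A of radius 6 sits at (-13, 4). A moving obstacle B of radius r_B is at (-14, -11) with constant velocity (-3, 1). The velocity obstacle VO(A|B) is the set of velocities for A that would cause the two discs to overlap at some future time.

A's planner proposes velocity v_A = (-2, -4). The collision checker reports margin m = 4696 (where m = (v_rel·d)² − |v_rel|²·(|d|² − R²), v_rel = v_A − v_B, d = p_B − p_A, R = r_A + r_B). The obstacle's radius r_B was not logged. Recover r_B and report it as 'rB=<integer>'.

m = 4696
d = (-1, -15);  v_rel = (1, -5),  |v_rel|² = 26
v_rel×d = (1)·(-15) − (-5)·(-1) = -20
since m = R²·26 − (-20)²:  R² = (400 + 4696) / 26 = 196
R = √196 = 14  ⇒  r_B = 14 − 6 = 8

rB=8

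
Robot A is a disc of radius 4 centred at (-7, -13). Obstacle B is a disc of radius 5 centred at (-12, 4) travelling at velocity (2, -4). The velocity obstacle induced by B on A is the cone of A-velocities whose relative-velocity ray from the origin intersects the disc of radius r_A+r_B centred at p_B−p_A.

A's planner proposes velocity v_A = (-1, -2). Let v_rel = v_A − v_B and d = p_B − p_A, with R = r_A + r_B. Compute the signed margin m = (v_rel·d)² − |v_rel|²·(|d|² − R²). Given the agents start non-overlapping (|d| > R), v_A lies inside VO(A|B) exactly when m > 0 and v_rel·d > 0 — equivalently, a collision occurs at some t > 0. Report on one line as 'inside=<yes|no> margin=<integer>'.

d = (-5, 17),  |d|² = 314;  R = 4+5 = 9,  c = 314−9² = 233
v_rel = (-3, 2),  |v_rel|² = 13;  v_rel·d = (-3)·(-5) + (2)·(17) = 49
13·t² − 98·t + 233 = 0  ⇒  m = 49² − 13·233 = -628
m = -628 < 0,  v_rel·d = 49 > 0  ⇒  outside

inside=no margin=-628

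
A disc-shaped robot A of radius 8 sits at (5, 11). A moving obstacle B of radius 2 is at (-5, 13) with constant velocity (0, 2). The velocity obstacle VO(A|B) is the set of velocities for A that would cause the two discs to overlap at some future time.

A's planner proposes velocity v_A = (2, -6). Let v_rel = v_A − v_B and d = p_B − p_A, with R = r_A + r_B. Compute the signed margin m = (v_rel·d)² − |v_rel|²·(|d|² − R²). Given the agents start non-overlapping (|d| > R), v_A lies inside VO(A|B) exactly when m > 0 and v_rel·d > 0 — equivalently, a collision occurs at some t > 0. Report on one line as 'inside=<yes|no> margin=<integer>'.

d = (-10, 2),  |d|² = 104;  R = 8+2 = 10,  c = 104−10² = 4
v_rel = (2, -8),  |v_rel|² = 68;  v_rel·d = (2)·(-10) + (-8)·(2) = -36
68·t² + 72·t + 4 = 0  ⇒  m = (-36)² − 68·4 = 1024
m = 1024 > 0,  v_rel·d = -36 < 0  ⇒  outside

inside=no margin=1024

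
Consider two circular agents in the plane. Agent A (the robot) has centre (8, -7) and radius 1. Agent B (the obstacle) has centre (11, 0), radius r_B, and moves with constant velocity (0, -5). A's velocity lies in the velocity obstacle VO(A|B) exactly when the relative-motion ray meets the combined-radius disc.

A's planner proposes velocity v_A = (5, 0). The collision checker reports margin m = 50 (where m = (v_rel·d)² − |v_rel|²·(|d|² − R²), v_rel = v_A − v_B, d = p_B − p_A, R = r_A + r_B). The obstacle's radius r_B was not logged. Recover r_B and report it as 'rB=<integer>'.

m = 50
d = (3, 7);  v_rel = (5, 5),  |v_rel|² = 50
v_rel×d = (5)·(7) − (5)·(3) = 20
since m = R²·50 − 20²:  R² = (400 + 50) / 50 = 9
R = √9 = 3  ⇒  r_B = 3 − 1 = 2

rB=2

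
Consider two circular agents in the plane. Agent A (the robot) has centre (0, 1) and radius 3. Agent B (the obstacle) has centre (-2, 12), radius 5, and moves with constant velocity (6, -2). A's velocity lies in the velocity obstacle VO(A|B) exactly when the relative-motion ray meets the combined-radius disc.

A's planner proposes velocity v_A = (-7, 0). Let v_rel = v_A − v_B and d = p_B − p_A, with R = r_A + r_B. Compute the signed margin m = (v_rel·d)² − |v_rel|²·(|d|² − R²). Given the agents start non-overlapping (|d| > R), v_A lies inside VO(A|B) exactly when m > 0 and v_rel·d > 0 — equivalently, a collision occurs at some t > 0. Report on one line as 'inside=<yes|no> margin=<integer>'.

d = (-2, 11),  |d|² = 125;  R = 3+5 = 8,  c = 125−8² = 61
v_rel = (-13, 2),  |v_rel|² = 173;  v_rel·d = (-13)·(-2) + (2)·(11) = 48
173·t² − 96·t + 61 = 0  ⇒  m = 48² − 173·61 = -8249
m = -8249 < 0,  v_rel·d = 48 > 0  ⇒  outside

inside=no margin=-8249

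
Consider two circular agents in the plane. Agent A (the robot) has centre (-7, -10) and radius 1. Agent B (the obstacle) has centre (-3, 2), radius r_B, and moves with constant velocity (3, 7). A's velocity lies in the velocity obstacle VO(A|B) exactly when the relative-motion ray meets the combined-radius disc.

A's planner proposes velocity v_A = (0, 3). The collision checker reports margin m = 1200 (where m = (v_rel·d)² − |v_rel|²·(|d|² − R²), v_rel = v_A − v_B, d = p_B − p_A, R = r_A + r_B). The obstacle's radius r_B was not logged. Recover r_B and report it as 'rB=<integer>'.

m = 1200
d = (4, 12);  v_rel = (-3, -4),  |v_rel|² = 25
v_rel×d = (-3)·(12) − (-4)·(4) = -20
since m = R²·25 − (-20)²:  R² = (400 + 1200) / 25 = 64
R = √64 = 8  ⇒  r_B = 8 − 1 = 7

rB=7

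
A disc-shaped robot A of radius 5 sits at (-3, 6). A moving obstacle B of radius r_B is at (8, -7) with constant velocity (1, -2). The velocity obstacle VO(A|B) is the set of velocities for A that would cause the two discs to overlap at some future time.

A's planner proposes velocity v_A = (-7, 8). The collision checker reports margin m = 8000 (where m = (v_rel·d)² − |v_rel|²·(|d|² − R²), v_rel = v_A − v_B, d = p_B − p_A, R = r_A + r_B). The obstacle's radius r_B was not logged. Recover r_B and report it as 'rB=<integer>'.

m = 8000
d = (11, -13);  v_rel = (-8, 10),  |v_rel|² = 164
v_rel×d = (-8)·(-13) − (10)·(11) = -6
since m = R²·164 − (-6)²:  R² = (36 + 8000) / 164 = 49
R = √49 = 7  ⇒  r_B = 7 − 5 = 2

rB=2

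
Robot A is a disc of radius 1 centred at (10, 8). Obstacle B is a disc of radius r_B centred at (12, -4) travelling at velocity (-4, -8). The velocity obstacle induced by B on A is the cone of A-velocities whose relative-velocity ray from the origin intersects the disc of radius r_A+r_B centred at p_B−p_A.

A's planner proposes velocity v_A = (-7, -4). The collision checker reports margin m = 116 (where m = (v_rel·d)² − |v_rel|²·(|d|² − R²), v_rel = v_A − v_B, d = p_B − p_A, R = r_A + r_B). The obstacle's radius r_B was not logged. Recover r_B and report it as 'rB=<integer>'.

m = 116
d = (2, -12);  v_rel = (-3, 4),  |v_rel|² = 25
v_rel×d = (-3)·(-12) − (4)·(2) = 28
since m = R²·25 − 28²:  R² = (784 + 116) / 25 = 36
R = √36 = 6  ⇒  r_B = 6 − 1 = 5

rB=5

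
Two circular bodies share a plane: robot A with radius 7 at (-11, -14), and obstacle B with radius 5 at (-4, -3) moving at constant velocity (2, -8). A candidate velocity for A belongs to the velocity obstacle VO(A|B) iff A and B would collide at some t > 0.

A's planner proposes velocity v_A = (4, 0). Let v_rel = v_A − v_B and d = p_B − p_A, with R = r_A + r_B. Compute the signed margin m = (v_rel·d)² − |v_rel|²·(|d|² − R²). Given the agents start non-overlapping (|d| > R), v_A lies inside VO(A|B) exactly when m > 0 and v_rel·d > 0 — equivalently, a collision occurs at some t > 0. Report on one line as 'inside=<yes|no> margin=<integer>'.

d = (7, 11),  |d|² = 170;  R = 7+5 = 12,  c = 170−12² = 26
v_rel = (2, 8),  |v_rel|² = 68;  v_rel·d = (2)·(7) + (8)·(11) = 102
68·t² − 204·t + 26 = 0  ⇒  m = 102² − 68·26 = 8636
m = 8636 > 0,  v_rel·d = 102 > 0  ⇒  inside

inside=yes margin=8636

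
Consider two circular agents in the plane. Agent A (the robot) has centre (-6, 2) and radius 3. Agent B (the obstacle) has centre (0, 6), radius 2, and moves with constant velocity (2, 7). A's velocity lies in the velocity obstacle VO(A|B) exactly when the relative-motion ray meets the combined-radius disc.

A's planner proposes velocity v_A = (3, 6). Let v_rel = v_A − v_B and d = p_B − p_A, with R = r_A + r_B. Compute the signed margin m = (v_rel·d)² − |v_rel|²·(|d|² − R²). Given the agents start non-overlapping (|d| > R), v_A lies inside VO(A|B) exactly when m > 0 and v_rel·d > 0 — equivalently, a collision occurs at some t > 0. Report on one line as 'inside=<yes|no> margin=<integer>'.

d = (6, 4),  |d|² = 52;  R = 3+2 = 5,  c = 52−5² = 27
v_rel = (1, -1),  |v_rel|² = 2;  v_rel·d = (1)·(6) + (-1)·(4) = 2
2·t² − 4·t + 27 = 0  ⇒  m = 2² − 2·27 = -50
m = -50 < 0,  v_rel·d = 2 > 0  ⇒  outside

inside=no margin=-50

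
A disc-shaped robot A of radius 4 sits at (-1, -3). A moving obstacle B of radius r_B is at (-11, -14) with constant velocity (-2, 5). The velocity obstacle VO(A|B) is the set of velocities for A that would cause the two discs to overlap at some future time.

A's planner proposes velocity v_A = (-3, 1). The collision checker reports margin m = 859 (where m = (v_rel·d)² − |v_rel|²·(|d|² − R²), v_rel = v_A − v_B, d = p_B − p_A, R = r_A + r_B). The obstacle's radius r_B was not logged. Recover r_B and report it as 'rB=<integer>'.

m = 859
d = (-10, -11);  v_rel = (-1, -4),  |v_rel|² = 17
v_rel×d = (-1)·(-11) − (-4)·(-10) = -29
since m = R²·17 − (-29)²:  R² = (841 + 859) / 17 = 100
R = √100 = 10  ⇒  r_B = 10 − 4 = 6

rB=6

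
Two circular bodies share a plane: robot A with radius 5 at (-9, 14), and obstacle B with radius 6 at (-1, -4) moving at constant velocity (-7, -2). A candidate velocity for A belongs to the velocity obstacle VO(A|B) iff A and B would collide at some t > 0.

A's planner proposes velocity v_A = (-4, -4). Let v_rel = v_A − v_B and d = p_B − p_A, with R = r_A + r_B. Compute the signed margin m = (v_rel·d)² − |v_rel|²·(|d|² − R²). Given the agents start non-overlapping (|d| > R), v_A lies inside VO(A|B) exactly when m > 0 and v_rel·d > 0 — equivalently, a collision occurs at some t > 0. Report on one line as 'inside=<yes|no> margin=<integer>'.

d = (8, -18),  |d|² = 388;  R = 5+6 = 11,  c = 388−11² = 267
v_rel = (3, -2),  |v_rel|² = 13;  v_rel·d = (3)·(8) + (-2)·(-18) = 60
13·t² − 120·t + 267 = 0  ⇒  m = 60² − 13·267 = 129
m = 129 > 0,  v_rel·d = 60 > 0  ⇒  inside

inside=yes margin=129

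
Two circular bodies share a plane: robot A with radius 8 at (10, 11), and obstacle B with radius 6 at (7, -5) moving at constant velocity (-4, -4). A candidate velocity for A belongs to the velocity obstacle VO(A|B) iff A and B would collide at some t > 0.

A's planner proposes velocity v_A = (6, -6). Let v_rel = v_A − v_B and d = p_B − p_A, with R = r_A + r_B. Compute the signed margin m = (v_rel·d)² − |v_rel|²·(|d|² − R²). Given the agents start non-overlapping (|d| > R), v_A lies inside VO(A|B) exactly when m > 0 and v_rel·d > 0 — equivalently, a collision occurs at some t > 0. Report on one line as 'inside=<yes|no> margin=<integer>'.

d = (-3, -16),  |d|² = 265;  R = 8+6 = 14,  c = 265−14² = 69
v_rel = (10, -2),  |v_rel|² = 104;  v_rel·d = (10)·(-3) + (-2)·(-16) = 2
104·t² − 4·t + 69 = 0  ⇒  m = 2² − 104·69 = -7172
m = -7172 < 0,  v_rel·d = 2 > 0  ⇒  outside

inside=no margin=-7172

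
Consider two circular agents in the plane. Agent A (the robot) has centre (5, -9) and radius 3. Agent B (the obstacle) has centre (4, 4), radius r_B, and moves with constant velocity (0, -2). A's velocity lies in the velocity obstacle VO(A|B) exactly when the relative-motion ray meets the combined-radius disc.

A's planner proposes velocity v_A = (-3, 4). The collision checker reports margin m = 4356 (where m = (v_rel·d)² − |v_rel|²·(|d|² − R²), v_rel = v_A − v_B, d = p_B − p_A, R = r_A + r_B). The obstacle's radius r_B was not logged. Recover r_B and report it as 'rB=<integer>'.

m = 4356
d = (-1, 13);  v_rel = (-3, 6),  |v_rel|² = 45
v_rel×d = (-3)·(13) − (6)·(-1) = -33
since m = R²·45 − (-33)²:  R² = (1089 + 4356) / 45 = 121
R = √121 = 11  ⇒  r_B = 11 − 3 = 8

rB=8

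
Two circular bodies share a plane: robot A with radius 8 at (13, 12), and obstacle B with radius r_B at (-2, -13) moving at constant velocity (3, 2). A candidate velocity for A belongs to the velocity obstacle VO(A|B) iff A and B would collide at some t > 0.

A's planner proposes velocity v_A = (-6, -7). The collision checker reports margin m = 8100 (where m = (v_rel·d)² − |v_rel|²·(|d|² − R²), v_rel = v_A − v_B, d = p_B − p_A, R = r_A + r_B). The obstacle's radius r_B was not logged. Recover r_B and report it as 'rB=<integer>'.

m = 8100
d = (-15, -25);  v_rel = (-9, -9),  |v_rel|² = 162
v_rel×d = (-9)·(-25) − (-9)·(-15) = 90
since m = R²·162 − 90²:  R² = (8100 + 8100) / 162 = 100
R = √100 = 10  ⇒  r_B = 10 − 8 = 2

rB=2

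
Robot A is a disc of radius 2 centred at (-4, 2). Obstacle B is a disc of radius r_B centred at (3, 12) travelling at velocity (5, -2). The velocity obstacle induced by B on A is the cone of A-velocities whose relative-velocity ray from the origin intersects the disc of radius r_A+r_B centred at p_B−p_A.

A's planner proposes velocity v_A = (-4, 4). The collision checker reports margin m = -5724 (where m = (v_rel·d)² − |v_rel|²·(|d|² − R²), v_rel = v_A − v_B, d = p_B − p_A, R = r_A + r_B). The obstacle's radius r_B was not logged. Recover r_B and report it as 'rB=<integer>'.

m = -5724
d = (7, 10);  v_rel = (-9, 6),  |v_rel|² = 117
v_rel×d = (-9)·(10) − (6)·(7) = -132
since m = R²·117 − (-132)²:  R² = (17424 + -5724) / 117 = 100
R = √100 = 10  ⇒  r_B = 10 − 2 = 8

rB=8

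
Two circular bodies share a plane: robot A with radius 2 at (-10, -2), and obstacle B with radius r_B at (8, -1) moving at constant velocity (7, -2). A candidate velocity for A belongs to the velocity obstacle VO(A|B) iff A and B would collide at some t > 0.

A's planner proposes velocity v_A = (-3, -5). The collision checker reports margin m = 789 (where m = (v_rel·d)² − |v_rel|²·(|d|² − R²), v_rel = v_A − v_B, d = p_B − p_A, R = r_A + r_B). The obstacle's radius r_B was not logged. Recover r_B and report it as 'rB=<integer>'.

m = 789
d = (18, 1);  v_rel = (-10, -3),  |v_rel|² = 109
v_rel×d = (-10)·(1) − (-3)·(18) = 44
since m = R²·109 − 44²:  R² = (1936 + 789) / 109 = 25
R = √25 = 5  ⇒  r_B = 5 − 2 = 3

rB=3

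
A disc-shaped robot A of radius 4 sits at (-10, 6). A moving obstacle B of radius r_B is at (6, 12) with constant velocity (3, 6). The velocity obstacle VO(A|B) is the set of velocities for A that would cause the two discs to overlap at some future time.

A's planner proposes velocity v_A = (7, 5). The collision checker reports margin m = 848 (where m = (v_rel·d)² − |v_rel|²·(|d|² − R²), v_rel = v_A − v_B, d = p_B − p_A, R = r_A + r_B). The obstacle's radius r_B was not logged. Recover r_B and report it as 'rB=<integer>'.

m = 848
d = (16, 6);  v_rel = (4, -1),  |v_rel|² = 17
v_rel×d = (4)·(6) − (-1)·(16) = 40
since m = R²·17 − 40²:  R² = (1600 + 848) / 17 = 144
R = √144 = 12  ⇒  r_B = 12 − 4 = 8

rB=8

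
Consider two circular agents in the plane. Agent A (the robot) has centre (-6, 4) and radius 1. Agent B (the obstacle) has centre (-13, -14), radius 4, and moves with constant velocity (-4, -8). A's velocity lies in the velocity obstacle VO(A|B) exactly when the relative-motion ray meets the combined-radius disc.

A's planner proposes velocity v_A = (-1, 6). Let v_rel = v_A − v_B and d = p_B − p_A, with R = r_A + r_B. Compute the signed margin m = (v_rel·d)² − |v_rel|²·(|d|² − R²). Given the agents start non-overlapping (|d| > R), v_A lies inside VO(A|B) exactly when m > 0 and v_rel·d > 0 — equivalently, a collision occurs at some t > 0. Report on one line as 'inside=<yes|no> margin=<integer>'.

d = (-7, -18),  |d|² = 373;  R = 1+4 = 5,  c = 373−5² = 348
v_rel = (3, 14),  |v_rel|² = 205;  v_rel·d = (3)·(-7) + (14)·(-18) = -273
205·t² + 546·t + 348 = 0  ⇒  m = (-273)² − 205·348 = 3189
m = 3189 > 0,  v_rel·d = -273 < 0  ⇒  outside

inside=no margin=3189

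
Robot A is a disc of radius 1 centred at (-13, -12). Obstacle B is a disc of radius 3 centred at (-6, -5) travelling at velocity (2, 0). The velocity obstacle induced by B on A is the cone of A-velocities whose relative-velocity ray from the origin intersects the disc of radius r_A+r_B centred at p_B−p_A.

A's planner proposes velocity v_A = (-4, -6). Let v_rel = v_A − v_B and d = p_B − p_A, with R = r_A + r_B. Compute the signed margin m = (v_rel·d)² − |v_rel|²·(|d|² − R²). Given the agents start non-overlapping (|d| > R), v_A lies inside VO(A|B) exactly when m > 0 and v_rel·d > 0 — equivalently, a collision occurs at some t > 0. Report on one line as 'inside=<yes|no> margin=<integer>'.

d = (7, 7),  |d|² = 98;  R = 1+3 = 4,  c = 98−4² = 82
v_rel = (-6, -6),  |v_rel|² = 72;  v_rel·d = (-6)·(7) + (-6)·(7) = -84
72·t² + 168·t + 82 = 0  ⇒  m = (-84)² − 72·82 = 1152
m = 1152 > 0,  v_rel·d = -84 < 0  ⇒  outside

inside=no margin=1152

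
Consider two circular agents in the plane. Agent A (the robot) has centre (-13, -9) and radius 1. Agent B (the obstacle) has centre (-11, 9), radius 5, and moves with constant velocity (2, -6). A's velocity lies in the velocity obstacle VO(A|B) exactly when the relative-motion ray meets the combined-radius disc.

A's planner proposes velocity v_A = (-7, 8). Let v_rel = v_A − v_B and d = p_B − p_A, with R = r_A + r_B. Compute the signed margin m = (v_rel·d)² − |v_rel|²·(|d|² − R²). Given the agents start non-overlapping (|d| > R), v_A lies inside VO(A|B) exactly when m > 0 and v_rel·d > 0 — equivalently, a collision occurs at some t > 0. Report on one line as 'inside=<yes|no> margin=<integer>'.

d = (2, 18),  |d|² = 328;  R = 1+5 = 6,  c = 328−6² = 292
v_rel = (-9, 14),  |v_rel|² = 277;  v_rel·d = (-9)·(2) + (14)·(18) = 234
277·t² − 468·t + 292 = 0  ⇒  m = 234² − 277·292 = -26128
m = -26128 < 0,  v_rel·d = 234 > 0  ⇒  outside

inside=no margin=-26128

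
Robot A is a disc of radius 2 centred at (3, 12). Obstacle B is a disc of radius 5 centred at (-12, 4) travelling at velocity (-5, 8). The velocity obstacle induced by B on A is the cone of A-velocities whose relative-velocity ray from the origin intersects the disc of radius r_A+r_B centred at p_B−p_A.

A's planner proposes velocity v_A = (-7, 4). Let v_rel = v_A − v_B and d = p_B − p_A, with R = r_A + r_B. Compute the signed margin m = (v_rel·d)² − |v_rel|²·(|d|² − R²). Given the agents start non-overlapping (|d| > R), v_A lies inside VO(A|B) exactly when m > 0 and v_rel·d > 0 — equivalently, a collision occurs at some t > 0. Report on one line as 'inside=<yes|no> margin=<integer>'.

d = (-15, -8),  |d|² = 289;  R = 2+5 = 7,  c = 289−7² = 240
v_rel = (-2, -4),  |v_rel|² = 20;  v_rel·d = (-2)·(-15) + (-4)·(-8) = 62
20·t² − 124·t + 240 = 0  ⇒  m = 62² − 20·240 = -956
m = -956 < 0,  v_rel·d = 62 > 0  ⇒  outside

inside=no margin=-956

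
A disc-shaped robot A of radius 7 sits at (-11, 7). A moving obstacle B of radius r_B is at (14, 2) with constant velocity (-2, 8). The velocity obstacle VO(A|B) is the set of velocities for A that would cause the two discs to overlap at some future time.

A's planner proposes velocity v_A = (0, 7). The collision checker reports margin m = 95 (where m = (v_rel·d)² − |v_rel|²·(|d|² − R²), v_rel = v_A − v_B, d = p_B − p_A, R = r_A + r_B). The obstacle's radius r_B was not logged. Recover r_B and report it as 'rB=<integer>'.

m = 95
d = (25, -5);  v_rel = (2, -1),  |v_rel|² = 5
v_rel×d = (2)·(-5) − (-1)·(25) = 15
since m = R²·5 − 15²:  R² = (225 + 95) / 5 = 64
R = √64 = 8  ⇒  r_B = 8 − 7 = 1

rB=1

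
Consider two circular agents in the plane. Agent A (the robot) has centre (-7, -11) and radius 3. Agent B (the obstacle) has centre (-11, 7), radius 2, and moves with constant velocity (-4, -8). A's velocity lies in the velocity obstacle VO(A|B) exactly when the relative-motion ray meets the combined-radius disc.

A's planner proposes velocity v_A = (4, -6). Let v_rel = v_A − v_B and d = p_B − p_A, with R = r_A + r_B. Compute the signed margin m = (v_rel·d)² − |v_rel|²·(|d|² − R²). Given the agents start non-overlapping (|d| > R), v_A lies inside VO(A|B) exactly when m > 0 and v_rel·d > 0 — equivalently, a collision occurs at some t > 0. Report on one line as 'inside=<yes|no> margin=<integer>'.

d = (-4, 18),  |d|² = 340;  R = 3+2 = 5,  c = 340−5² = 315
v_rel = (8, 2),  |v_rel|² = 68;  v_rel·d = (8)·(-4) + (2)·(18) = 4
68·t² − 8·t + 315 = 0  ⇒  m = 4² − 68·315 = -21404
m = -21404 < 0,  v_rel·d = 4 > 0  ⇒  outside

inside=no margin=-21404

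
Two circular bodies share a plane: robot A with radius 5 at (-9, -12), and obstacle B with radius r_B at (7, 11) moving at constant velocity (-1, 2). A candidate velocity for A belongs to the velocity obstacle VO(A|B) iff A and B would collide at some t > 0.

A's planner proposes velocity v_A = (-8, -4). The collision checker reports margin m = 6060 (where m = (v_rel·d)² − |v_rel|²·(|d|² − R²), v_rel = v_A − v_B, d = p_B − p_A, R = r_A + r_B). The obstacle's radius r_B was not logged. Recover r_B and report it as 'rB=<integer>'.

m = 6060
d = (16, 23);  v_rel = (-7, -6),  |v_rel|² = 85
v_rel×d = (-7)·(23) − (-6)·(16) = -65
since m = R²·85 − (-65)²:  R² = (4225 + 6060) / 85 = 121
R = √121 = 11  ⇒  r_B = 11 − 5 = 6

rB=6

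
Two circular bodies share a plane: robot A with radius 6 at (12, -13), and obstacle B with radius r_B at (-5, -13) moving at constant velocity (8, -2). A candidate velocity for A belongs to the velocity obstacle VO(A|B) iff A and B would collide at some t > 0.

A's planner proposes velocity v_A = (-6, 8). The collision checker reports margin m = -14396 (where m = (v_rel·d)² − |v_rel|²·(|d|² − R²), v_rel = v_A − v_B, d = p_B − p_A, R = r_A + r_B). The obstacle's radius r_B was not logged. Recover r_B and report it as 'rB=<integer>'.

m = -14396
d = (-17, 0);  v_rel = (-14, 10),  |v_rel|² = 296
v_rel×d = (-14)·(0) − (10)·(-17) = 170
since m = R²·296 − 170²:  R² = (28900 + -14396) / 296 = 49
R = √49 = 7  ⇒  r_B = 7 − 6 = 1

rB=1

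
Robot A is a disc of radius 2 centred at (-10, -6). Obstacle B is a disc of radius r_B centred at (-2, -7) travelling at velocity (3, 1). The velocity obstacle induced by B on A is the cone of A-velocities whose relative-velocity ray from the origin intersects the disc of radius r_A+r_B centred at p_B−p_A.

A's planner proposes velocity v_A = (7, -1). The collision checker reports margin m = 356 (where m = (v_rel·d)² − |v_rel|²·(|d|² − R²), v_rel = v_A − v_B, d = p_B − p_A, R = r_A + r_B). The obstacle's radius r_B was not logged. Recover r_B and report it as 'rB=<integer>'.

m = 356
d = (8, -1);  v_rel = (4, -2),  |v_rel|² = 20
v_rel×d = (4)·(-1) − (-2)·(8) = 12
since m = R²·20 − 12²:  R² = (144 + 356) / 20 = 25
R = √25 = 5  ⇒  r_B = 5 − 2 = 3

rB=3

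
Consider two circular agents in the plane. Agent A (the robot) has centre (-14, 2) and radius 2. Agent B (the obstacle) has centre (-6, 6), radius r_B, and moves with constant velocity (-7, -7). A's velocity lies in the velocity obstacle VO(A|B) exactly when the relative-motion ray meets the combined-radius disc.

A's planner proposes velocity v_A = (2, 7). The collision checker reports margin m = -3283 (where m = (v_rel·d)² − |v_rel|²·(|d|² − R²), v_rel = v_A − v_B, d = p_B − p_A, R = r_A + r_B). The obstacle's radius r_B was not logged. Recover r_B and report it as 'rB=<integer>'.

m = -3283
d = (8, 4);  v_rel = (9, 14),  |v_rel|² = 277
v_rel×d = (9)·(4) − (14)·(8) = -76
since m = R²·277 − (-76)²:  R² = (5776 + -3283) / 277 = 9
R = √9 = 3  ⇒  r_B = 3 − 2 = 1

rB=1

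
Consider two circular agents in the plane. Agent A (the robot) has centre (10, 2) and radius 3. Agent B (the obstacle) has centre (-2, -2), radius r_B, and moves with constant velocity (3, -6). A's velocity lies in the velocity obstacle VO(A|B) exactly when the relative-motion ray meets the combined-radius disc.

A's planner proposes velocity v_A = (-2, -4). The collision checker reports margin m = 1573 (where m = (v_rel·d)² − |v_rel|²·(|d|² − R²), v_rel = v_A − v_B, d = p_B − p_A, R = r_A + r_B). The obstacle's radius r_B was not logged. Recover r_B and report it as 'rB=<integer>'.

m = 1573
d = (-12, -4);  v_rel = (-5, 2),  |v_rel|² = 29
v_rel×d = (-5)·(-4) − (2)·(-12) = 44
since m = R²·29 − 44²:  R² = (1936 + 1573) / 29 = 121
R = √121 = 11  ⇒  r_B = 11 − 3 = 8

rB=8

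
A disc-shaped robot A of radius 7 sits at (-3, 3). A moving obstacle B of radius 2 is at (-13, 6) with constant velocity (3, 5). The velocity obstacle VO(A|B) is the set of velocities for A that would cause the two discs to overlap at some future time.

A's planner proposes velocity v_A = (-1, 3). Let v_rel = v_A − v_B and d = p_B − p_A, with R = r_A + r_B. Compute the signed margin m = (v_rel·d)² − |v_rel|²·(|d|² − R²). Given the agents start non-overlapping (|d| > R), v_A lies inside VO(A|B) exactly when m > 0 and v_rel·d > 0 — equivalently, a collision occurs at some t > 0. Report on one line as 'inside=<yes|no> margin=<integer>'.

d = (-10, 3),  |d|² = 109;  R = 7+2 = 9,  c = 109−9² = 28
v_rel = (-4, -2),  |v_rel|² = 20;  v_rel·d = (-4)·(-10) + (-2)·(3) = 34
20·t² − 68·t + 28 = 0  ⇒  m = 34² − 20·28 = 596
m = 596 > 0,  v_rel·d = 34 > 0  ⇒  inside

inside=yes margin=596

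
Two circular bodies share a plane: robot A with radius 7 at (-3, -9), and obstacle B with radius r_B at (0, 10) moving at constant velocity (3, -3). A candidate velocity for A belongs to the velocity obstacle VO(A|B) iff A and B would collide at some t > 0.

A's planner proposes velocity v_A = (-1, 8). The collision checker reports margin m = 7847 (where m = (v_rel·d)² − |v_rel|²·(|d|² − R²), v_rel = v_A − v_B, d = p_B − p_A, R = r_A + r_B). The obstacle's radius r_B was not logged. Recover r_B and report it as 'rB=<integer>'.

m = 7847
d = (3, 19);  v_rel = (-4, 11),  |v_rel|² = 137
v_rel×d = (-4)·(19) − (11)·(3) = -109
since m = R²·137 − (-109)²:  R² = (11881 + 7847) / 137 = 144
R = √144 = 12  ⇒  r_B = 12 − 7 = 5

rB=5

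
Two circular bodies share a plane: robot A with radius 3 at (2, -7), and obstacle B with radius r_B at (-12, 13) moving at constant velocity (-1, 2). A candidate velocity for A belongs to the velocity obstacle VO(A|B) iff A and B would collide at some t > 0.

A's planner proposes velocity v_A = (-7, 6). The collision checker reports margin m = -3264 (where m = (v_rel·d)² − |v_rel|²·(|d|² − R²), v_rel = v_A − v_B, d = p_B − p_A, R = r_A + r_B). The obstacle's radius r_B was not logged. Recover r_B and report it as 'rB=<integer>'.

m = -3264
d = (-14, 20);  v_rel = (-6, 4),  |v_rel|² = 52
v_rel×d = (-6)·(20) − (4)·(-14) = -64
since m = R²·52 − (-64)²:  R² = (4096 + -3264) / 52 = 16
R = √16 = 4  ⇒  r_B = 4 − 3 = 1

rB=1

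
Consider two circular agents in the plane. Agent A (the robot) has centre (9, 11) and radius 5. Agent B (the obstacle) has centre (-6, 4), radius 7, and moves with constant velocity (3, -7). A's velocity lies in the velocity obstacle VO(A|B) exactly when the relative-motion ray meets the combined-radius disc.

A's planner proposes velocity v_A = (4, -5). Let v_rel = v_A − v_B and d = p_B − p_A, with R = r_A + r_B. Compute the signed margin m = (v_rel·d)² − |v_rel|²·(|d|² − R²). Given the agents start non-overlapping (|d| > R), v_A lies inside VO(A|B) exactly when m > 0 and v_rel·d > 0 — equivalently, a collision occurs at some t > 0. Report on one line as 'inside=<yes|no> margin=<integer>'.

d = (-15, -7),  |d|² = 274;  R = 5+7 = 12,  c = 274−12² = 130
v_rel = (1, 2),  |v_rel|² = 5;  v_rel·d = (1)·(-15) + (2)·(-7) = -29
5·t² + 58·t + 130 = 0  ⇒  m = (-29)² − 5·130 = 191
m = 191 > 0,  v_rel·d = -29 < 0  ⇒  outside

inside=no margin=191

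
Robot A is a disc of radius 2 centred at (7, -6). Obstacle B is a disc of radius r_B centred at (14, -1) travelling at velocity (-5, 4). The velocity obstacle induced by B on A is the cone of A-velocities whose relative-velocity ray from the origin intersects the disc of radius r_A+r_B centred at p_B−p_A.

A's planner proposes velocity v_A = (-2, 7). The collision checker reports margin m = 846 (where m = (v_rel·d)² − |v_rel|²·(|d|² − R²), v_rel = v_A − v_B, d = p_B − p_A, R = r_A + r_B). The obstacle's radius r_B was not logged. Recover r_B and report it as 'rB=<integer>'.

m = 846
d = (7, 5);  v_rel = (3, 3),  |v_rel|² = 18
v_rel×d = (3)·(5) − (3)·(7) = -6
since m = R²·18 − (-6)²:  R² = (36 + 846) / 18 = 49
R = √49 = 7  ⇒  r_B = 7 − 2 = 5

rB=5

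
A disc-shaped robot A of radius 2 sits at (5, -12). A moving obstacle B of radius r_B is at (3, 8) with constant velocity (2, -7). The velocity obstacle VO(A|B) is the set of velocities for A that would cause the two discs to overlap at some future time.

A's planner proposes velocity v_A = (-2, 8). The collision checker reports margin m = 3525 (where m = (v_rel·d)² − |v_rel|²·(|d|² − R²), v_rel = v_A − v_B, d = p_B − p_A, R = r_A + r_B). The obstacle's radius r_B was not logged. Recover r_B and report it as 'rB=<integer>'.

m = 3525
d = (-2, 20);  v_rel = (-4, 15),  |v_rel|² = 241
v_rel×d = (-4)·(20) − (15)·(-2) = -50
since m = R²·241 − (-50)²:  R² = (2500 + 3525) / 241 = 25
R = √25 = 5  ⇒  r_B = 5 − 2 = 3

rB=3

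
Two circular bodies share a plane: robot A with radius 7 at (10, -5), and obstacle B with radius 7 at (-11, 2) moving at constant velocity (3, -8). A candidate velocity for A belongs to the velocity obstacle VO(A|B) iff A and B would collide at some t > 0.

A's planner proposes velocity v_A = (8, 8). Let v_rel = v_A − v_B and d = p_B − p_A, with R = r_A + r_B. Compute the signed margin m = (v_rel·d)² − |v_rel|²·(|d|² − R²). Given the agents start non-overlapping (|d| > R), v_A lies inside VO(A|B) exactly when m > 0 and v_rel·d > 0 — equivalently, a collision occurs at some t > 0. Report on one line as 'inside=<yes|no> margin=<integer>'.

d = (-21, 7),  |d|² = 490;  R = 7+7 = 14,  c = 490−14² = 294
v_rel = (5, 16),  |v_rel|² = 281;  v_rel·d = (5)·(-21) + (16)·(7) = 7
281·t² − 14·t + 294 = 0  ⇒  m = 7² − 281·294 = -82565
m = -82565 < 0,  v_rel·d = 7 > 0  ⇒  outside

inside=no margin=-82565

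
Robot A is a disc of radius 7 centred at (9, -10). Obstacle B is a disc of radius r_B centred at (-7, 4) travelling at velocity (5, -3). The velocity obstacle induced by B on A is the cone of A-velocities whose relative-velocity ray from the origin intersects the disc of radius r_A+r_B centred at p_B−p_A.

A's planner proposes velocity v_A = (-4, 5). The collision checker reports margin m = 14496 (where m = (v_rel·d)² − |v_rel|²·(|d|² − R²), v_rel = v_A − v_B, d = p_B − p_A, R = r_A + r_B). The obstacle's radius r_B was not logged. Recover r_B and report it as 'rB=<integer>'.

m = 14496
d = (-16, 14);  v_rel = (-9, 8),  |v_rel|² = 145
v_rel×d = (-9)·(14) − (8)·(-16) = 2
since m = R²·145 − 2²:  R² = (4 + 14496) / 145 = 100
R = √100 = 10  ⇒  r_B = 10 − 7 = 3

rB=3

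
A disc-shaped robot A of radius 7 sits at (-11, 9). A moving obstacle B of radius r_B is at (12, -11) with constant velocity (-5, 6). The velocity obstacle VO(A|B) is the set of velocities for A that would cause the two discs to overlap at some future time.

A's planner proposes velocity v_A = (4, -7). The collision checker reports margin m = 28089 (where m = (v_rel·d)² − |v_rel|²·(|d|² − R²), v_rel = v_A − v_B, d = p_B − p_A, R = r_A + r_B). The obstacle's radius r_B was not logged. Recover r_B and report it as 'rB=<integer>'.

m = 28089
d = (23, -20);  v_rel = (9, -13),  |v_rel|² = 250
v_rel×d = (9)·(-20) − (-13)·(23) = 119
since m = R²·250 − 119²:  R² = (14161 + 28089) / 250 = 169
R = √169 = 13  ⇒  r_B = 13 − 7 = 6

rB=6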